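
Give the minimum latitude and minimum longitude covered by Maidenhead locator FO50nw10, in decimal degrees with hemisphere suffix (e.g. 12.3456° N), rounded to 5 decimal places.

50.91667° N, 68.90833° W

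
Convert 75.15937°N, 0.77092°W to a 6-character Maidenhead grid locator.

Offset from 180°W / 90°S: lon 179.2291°, lat 165.1594°.
Field: 179.2291/20 → 8 → I, 165.1594/10 → 16 → Q; chars IQ.
Square: 19.2291/2 → 9, 5.1594/1 → 5; chars 95.
Subsquare: 1.2291/0.0833333 → 14 → o, 0.1594/0.0416667 → 3 → d; chars od.

IQ95od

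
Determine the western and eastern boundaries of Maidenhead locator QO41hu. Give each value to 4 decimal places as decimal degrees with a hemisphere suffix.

Field Q=16, O=14: +16·20° lon, +14·10° lat → SW at lon 140°, lat 50°.
Square 4, 1: +4·2° lon, +1·1° lat → SW at lon 148°, lat 51°.
Subsquare h=7, u=20: +7·0.0833333° lon, +20·0.0416667° lat → SW at lon 148.583°, lat 51.8333°.
Cell spans 0.0833333° lon × 0.0416667° lat.
west 148.5833° E, east 148.6667° E.

148.5833° E, 148.6667° E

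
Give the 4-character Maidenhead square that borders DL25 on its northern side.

Latitude square 5; +1 → 6.
The longitude characters are unchanged.

DL26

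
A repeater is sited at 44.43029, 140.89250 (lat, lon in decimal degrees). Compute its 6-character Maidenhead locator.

Add 180° to longitude and 90° to latitude: 320.8925, 134.4303.
Field: lon ⌊320.8925/20⌋ = 16 → Q; lat ⌊134.4303/10⌋ = 13 → N.
Square: lon ⌊0.8925/2⌋ = 0; lat ⌊4.4303/1⌋ = 4.
Subsquare: lon ⌊0.8925/0.0833333⌋ = 10 → k; lat ⌊0.4303/0.0416667⌋ = 10 → k.

QN04kk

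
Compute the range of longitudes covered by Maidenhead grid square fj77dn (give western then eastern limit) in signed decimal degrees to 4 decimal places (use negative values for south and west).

Field F=5, J=9: +5·20° lon, +9·10° lat → SW at lon -80°, lat 0°.
Square 7, 7: +7·2° lon, +7·1° lat → SW at lon -66°, lat 7°.
Subsquare d=3, n=13: +3·0.0833333° lon, +13·0.0416667° lat → SW at lon -65.75°, lat 7.54167°.
Cell spans 0.0833333° lon × 0.0416667° lat.
west -65.7500, east -65.6667.

-65.7500, -65.6667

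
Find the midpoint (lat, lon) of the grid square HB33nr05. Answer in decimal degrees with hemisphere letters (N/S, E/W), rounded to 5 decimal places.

Field H=7, B=1: +7·20° lon, +1·10° lat → SW at lon -40°, lat -80°.
Square 3, 3: +3·2° lon, +3·1° lat → SW at lon -34°, lat -77°.
Subsquare n=13, r=17: +13·0.0833333° lon, +17·0.0416667° lat → SW at lon -32.9167°, lat -76.2917°.
Extended square 0, 5: +0·0.00833333° lon, +5·0.00416667° lat → SW at lon -32.9167°, lat -76.2708°.
Cell spans 0.00833333° lon × 0.00416667° lat. Centre is SW corner plus half of each.
latitude 76.26875° S, longitude 32.91250° W.

76.26875° S, 32.91250° W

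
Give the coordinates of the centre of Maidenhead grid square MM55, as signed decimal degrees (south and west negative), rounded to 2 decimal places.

35.50, 71.00

Field M=12, M=12: +12·20° lon, +12·10° lat → SW at lon 60°, lat 30°.
Square 5, 5: +5·2° lon, +5·1° lat → SW at lon 70°, lat 35°.
Cell spans 2° lon × 1° lat. Centre is SW corner plus half of each.
latitude 35.50, longitude 71.00.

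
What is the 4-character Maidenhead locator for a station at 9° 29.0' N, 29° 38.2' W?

Shift to the Maidenhead origin (180°W, 90°S): lon 150.36, lat 99.48.
Field: 150.36/20 → 7 → H, 99.48/10 → 9 → J; chars HJ.
Square: 10.36/2 → 5, 9.48/1 → 9; chars 59.

HJ59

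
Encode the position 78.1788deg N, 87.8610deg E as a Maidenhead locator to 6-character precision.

Shift to the Maidenhead origin (180°W, 90°S): lon 267.8610, lat 168.1788.
Field (20°×10°, letters A–R): lon ⌊267.8610/20⌋ = 13 → N; lat ⌊168.1788/10⌋ = 16 → Q.
Square (2°×1°, digits 0–9): lon ⌊7.8610/2⌋ = 3; lat ⌊8.1788/1⌋ = 8.
Subsquare (5′×2.5′, letters a–x): lon ⌊1.8610/0.0833333⌋ = 22 → w; lat ⌊0.1788/0.0416667⌋ = 4 → e.

NQ38we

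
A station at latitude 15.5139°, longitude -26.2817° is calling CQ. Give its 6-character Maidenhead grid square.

HK65um

Offset from 180°W / 90°S: lon 153.7183°, lat 105.5139°.
Field: lon ⌊153.7183/20⌋ = 7 → H; lat ⌊105.5139/10⌋ = 10 → K.
Square: lon ⌊13.7183/2⌋ = 6; lat ⌊5.5139/1⌋ = 5.
Subsquare: lon ⌊1.7183/0.0833333⌋ = 20 → u; lat ⌊0.5139/0.0416667⌋ = 12 → m.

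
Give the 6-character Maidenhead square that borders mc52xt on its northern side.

MC52xu

Latitude subsquare t = 19; +1 → 20 = u.
The longitude characters are unchanged.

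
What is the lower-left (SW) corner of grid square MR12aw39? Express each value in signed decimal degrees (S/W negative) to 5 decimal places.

82.95417, 62.02500

Field M=12, R=17: +12·20° lon, +17·10° lat → SW at lon 60°, lat 80°.
Square 1, 2: +1·2° lon, +2·1° lat → SW at lon 62°, lat 82°.
Subsquare a=0, w=22: +0·0.0833333° lon, +22·0.0416667° lat → SW at lon 62°, lat 82.9167°.
Extended square 3, 9: +3·0.00833333° lon, +9·0.00416667° lat → SW at lon 62.025°, lat 82.9542°.
latitude 82.95417, longitude 62.02500.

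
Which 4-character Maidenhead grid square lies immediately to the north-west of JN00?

IN91

Longitude square 0; −1 → -1, wraps to 9, carry into field.
Longitude field J = 9; −1 → 8 = I.
Latitude square 0; +1 → 1.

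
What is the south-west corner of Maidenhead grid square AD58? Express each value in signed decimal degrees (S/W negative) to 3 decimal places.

-52.000, -170.000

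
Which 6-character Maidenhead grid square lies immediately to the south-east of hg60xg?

Longitude subsquare x = 23; +1 → 24, wraps to 0 = a, carry into square.
Longitude square 6; +1 → 7.
Latitude subsquare g = 6; −1 → 5 = f.

HG70af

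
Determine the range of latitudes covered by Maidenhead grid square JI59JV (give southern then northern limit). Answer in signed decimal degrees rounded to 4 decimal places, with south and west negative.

-0.1250, -0.0833

Field J=9, I=8: +9·20° lon, +8·10° lat → SW at lon 0°, lat -10°.
Square 5, 9: +5·2° lon, +9·1° lat → SW at lon 10°, lat -1°.
Subsquare j=9, v=21: +9·0.0833333° lon, +21·0.0416667° lat → SW at lon 10.75°, lat -0.125°.
Cell spans 0.0833333° lon × 0.0416667° lat.
south -0.1250, north -0.0833.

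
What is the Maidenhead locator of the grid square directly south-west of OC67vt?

OC67us

Longitude subsquare v = 21; −1 → 20 = u.
Latitude subsquare t = 19; −1 → 18 = s.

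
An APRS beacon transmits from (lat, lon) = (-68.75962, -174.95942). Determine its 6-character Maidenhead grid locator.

AC21mf

Offset from 180°W / 90°S: lon 5.0406°, lat 21.2404°.
Field (20°×10°, letters A–R): lon ⌊5.0406/20⌋ = 0 → A; lat ⌊21.2404/10⌋ = 2 → C.
Square (2°×1°, digits 0–9): lon ⌊5.0406/2⌋ = 2; lat ⌊1.2404/1⌋ = 1.
Subsquare (5′×2.5′, letters a–x): lon ⌊1.0406/0.0833333⌋ = 12 → m; lat ⌊0.2404/0.0416667⌋ = 5 → f.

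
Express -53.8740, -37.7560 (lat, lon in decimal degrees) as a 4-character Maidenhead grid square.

HD16

Add 180° to longitude and 90° to latitude: 142.24, 36.13.
Field (20°×10°, letters A–R): 142.24/20 → 7 → H, 36.13/10 → 3 → D; chars HD.
Square (2°×1°, digits 0–9): 2.24/2 → 1, 6.13/1 → 6; chars 16.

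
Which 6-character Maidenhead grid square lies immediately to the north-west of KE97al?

Longitude subsquare a = 0; −1 → -1, wraps to 23 = x, carry into square.
Longitude square 9; −1 → 8.
Latitude subsquare l = 11; +1 → 12 = m.

KE87xm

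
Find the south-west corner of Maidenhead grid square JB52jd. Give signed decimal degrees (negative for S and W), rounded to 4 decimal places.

Field J=9, B=1: +9·20° lon, +1·10° lat → SW at lon 0°, lat -80°.
Square 5, 2: +5·2° lon, +2·1° lat → SW at lon 10°, lat -78°.
Subsquare j=9, d=3: +9·0.0833333° lon, +3·0.0416667° lat → SW at lon 10.75°, lat -77.875°.
latitude -77.8750, longitude 10.7500.

-77.8750, 10.7500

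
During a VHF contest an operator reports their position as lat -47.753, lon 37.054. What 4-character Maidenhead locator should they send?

Add 180° to longitude and 90° to latitude: 217.05, 42.25.
Field: lon ⌊217.05/20⌋ = 10 → K; lat ⌊42.25/10⌋ = 4 → E.
Square: lon ⌊17.05/2⌋ = 8; lat ⌊2.25/1⌋ = 2.

KE82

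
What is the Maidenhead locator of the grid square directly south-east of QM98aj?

QM98bi

Longitude subsquare a = 0; +1 → 1 = b.
Latitude subsquare j = 9; −1 → 8 = i.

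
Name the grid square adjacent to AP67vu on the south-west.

AP67ut

Longitude subsquare v = 21; −1 → 20 = u.
Latitude subsquare u = 20; −1 → 19 = t.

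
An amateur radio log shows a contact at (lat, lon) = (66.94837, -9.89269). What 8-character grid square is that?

IP56bw27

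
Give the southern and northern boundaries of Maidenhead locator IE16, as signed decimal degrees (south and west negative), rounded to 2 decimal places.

-44.00, -43.00

Field I=8, E=4: +8·20° lon, +4·10° lat → SW at lon -20°, lat -50°.
Square 1, 6: +1·2° lon, +6·1° lat → SW at lon -18°, lat -44°.
Cell spans 2° lon × 1° lat.
south -44.00, north -43.00.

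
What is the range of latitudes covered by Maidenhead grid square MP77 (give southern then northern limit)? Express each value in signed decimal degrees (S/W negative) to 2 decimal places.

Field M=12, P=15: +12·20° lon, +15·10° lat → SW at lon 60°, lat 60°.
Square 7, 7: +7·2° lon, +7·1° lat → SW at lon 74°, lat 67°.
Cell spans 2° lon × 1° lat.
south 67.00, north 68.00.

67.00, 68.00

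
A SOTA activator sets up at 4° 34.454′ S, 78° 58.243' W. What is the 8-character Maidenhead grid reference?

FI05mk32

Add 180° to longitude and 90° to latitude: 101.02928, 85.42577.
Field: 101.02928/20 → 5 → F, 85.42577/10 → 8 → I; chars FI.
Square: 1.02928/2 → 0, 5.42577/1 → 5; chars 05.
Subsquare: 1.02928/0.0833333 → 12 → m, 0.42577/0.0416667 → 10 → k; chars mk.
Extended square: 0.02928/0.00833333 → 3, 0.00910/0.00416667 → 2; chars 32.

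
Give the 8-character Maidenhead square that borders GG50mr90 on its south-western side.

Longitude extended square 9; −1 → 8.
Latitude extended square 0; −1 → -1, wraps to 9, carry into subsquare.
Latitude subsquare r = 17; −1 → 16 = q.

GG50mq89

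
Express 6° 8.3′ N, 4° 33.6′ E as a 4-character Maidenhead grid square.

JJ26

Shift to the Maidenhead origin (180°W, 90°S): lon 184.56, lat 96.14.
Field (20°×10°, letters A–R): 184.56/20 → 9 → J, 96.14/10 → 9 → J; chars JJ.
Square (2°×1°, digits 0–9): 4.56/2 → 2, 6.14/1 → 6; chars 26.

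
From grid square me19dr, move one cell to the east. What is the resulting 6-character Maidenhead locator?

ME19er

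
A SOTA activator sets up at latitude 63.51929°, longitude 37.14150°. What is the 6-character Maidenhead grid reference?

KP83nm

Shift to the Maidenhead origin (180°W, 90°S): lon 217.1415, lat 153.5193.
Field (20°×10°, letters A–R): 217.1415/20 → 10 → K, 153.5193/10 → 15 → P; chars KP.
Square (2°×1°, digits 0–9): 17.1415/2 → 8, 3.5193/1 → 3; chars 83.
Subsquare (5′×2.5′, letters a–x): 1.1415/0.0833333 → 13 → n, 0.5193/0.0416667 → 12 → m; chars nm.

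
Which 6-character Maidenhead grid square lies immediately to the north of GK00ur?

Latitude subsquare r = 17; +1 → 18 = s.
The longitude characters are unchanged.

GK00us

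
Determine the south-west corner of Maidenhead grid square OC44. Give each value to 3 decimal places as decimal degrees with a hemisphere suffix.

Field O=14, C=2: +14·20° lon, +2·10° lat → SW at lon 100°, lat -70°.
Square 4, 4: +4·2° lon, +4·1° lat → SW at lon 108°, lat -66°.
latitude 66.000° S, longitude 108.000° E.

66.000° S, 108.000° E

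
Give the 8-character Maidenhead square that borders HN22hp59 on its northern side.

HN22hq50

Latitude extended square 9; +1 → 10, wraps to 0, carry into subsquare.
Latitude subsquare p = 15; +1 → 16 = q.
The longitude characters are unchanged.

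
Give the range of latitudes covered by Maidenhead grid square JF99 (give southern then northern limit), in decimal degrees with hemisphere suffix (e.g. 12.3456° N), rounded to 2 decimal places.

31.00° S, 30.00° S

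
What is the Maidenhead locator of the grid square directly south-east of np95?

Longitude square 9; +1 → 10, wraps to 0, carry into field.
Longitude field N = 13; +1 → 14 = O.
Latitude square 5; −1 → 4.

OP04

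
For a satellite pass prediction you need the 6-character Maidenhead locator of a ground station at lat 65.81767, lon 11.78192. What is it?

JP55vt

Add 180° to longitude and 90° to latitude: 191.7819, 155.8177.
Field: 191.7819/20 → 9 → J, 155.8177/10 → 15 → P; chars JP.
Square: 11.7819/2 → 5, 5.8177/1 → 5; chars 55.
Subsquare: 1.7819/0.0833333 → 21 → v, 0.8177/0.0416667 → 19 → t; chars vt.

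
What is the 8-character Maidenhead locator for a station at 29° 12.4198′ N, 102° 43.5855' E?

OL19ie79

Shift to the Maidenhead origin (180°W, 90°S): lon 282.72643, lat 119.20700.
Field: 282.72643/20 → 14 → O, 119.20700/10 → 11 → L; chars OL.
Square: 2.72643/2 → 1, 9.20700/1 → 9; chars 19.
Subsquare: 0.72643/0.0833333 → 8 → i, 0.20700/0.0416667 → 4 → e; chars ie.
Extended square: 0.05976/0.00833333 → 7, 0.04033/0.00416667 → 9; chars 79.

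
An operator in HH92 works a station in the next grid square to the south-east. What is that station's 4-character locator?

IH01

Longitude square 9; +1 → 10, wraps to 0, carry into field.
Longitude field H = 7; +1 → 8 = I.
Latitude square 2; −1 → 1.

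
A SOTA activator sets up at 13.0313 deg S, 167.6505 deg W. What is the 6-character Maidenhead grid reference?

AH66ex

Offset from 180°W / 90°S: lon 12.3495°, lat 76.9687°.
Field: lon ⌊12.3495/20⌋ = 0 → A; lat ⌊76.9687/10⌋ = 7 → H.
Square: lon ⌊12.3495/2⌋ = 6; lat ⌊6.9687/1⌋ = 6.
Subsquare: lon ⌊0.3495/0.0833333⌋ = 4 → e; lat ⌊0.9687/0.0416667⌋ = 23 → x.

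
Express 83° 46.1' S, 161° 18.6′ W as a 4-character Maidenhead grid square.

Offset from 180°W / 90°S: lon 18.69°, lat 6.23°.
Field: lon ⌊18.69/20⌋ = 0 → A; lat ⌊6.23/10⌋ = 0 → A.
Square: lon ⌊18.69/2⌋ = 9; lat ⌊6.23/1⌋ = 6.

AA96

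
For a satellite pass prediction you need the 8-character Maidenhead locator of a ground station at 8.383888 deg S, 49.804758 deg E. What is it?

Shift to the Maidenhead origin (180°W, 90°S): lon 229.80476, lat 81.61611.
Field: lon ⌊229.80476/20⌋ = 11 → L; lat ⌊81.61611/10⌋ = 8 → I.
Square: lon ⌊9.80476/2⌋ = 4; lat ⌊1.61611/1⌋ = 1.
Subsquare: lon ⌊1.80476/0.0833333⌋ = 21 → v; lat ⌊0.61611/0.0416667⌋ = 14 → o.
Extended square: lon ⌊0.05476/0.00833333⌋ = 6; lat ⌊0.03278/0.00416667⌋ = 7.

LI41vo67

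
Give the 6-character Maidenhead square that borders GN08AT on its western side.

Longitude subsquare a = 0; −1 → -1, wraps to 23 = x, carry into square.
Longitude square 0; −1 → -1, wraps to 9, carry into field.
Longitude field G = 6; −1 → 5 = F.
The latitude characters are unchanged.

FN98xt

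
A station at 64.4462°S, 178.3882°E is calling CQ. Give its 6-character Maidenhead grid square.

Offset from 180°W / 90°S: lon 358.3882°, lat 25.5538°.
Field: 358.3882/20 → 17 → R, 25.5538/10 → 2 → C; chars RC.
Square: 18.3882/2 → 9, 5.5538/1 → 5; chars 95.
Subsquare: 0.3882/0.0833333 → 4 → e, 0.5538/0.0416667 → 13 → n; chars en.

RC95en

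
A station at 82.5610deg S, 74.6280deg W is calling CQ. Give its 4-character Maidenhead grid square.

FA27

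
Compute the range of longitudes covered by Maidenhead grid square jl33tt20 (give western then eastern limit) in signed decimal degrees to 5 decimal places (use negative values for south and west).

7.60000, 7.60833

Field J=9, L=11: +9·20° lon, +11·10° lat → SW at lon 0°, lat 20°.
Square 3, 3: +3·2° lon, +3·1° lat → SW at lon 6°, lat 23°.
Subsquare t=19, t=19: +19·0.0833333° lon, +19·0.0416667° lat → SW at lon 7.58333°, lat 23.7917°.
Extended square 2, 0: +2·0.00833333° lon, +0·0.00416667° lat → SW at lon 7.6°, lat 23.7917°.
Cell spans 0.00833333° lon × 0.00416667° lat.
west 7.60000, east 7.60833.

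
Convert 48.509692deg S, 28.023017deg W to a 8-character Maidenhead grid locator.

HE51xl77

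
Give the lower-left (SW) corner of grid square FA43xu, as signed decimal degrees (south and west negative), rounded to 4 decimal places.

-86.1667, -70.0833

Field F=5, A=0: +5·20° lon, +0·10° lat → SW at lon -80°, lat -90°.
Square 4, 3: +4·2° lon, +3·1° lat → SW at lon -72°, lat -87°.
Subsquare x=23, u=20: +23·0.0833333° lon, +20·0.0416667° lat → SW at lon -70.0833°, lat -86.1667°.
latitude -86.1667, longitude -70.0833.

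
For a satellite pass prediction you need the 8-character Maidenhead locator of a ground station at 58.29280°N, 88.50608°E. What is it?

NO48gh00

Shift to the Maidenhead origin (180°W, 90°S): lon 268.50608, lat 148.29280.
Field: 268.50608/20 → 13 → N, 148.29280/10 → 14 → O; chars NO.
Square: 8.50608/2 → 4, 8.29280/1 → 8; chars 48.
Subsquare: 0.50608/0.0833333 → 6 → g, 0.29280/0.0416667 → 7 → h; chars gh.
Extended square: 0.00608/0.00833333 → 0, 0.00113/0.00416667 → 0; chars 00.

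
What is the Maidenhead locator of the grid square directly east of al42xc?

Longitude subsquare x = 23; +1 → 24, wraps to 0 = a, carry into square.
Longitude square 4; +1 → 5.
The latitude characters are unchanged.

AL52ac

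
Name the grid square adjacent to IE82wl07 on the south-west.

IE82vl96

Longitude extended square 0; −1 → -1, wraps to 9, carry into subsquare.
Longitude subsquare w = 22; −1 → 21 = v.
Latitude extended square 7; −1 → 6.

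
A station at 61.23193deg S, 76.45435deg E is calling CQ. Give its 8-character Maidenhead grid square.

MC88fs44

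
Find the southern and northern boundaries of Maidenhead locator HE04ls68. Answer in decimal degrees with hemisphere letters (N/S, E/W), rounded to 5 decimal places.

45.21667° S, 45.21250° S

Field H=7, E=4: +7·20° lon, +4·10° lat → SW at lon -40°, lat -50°.
Square 0, 4: +0·2° lon, +4·1° lat → SW at lon -40°, lat -46°.
Subsquare l=11, s=18: +11·0.0833333° lon, +18·0.0416667° lat → SW at lon -39.0833°, lat -45.25°.
Extended square 6, 8: +6·0.00833333° lon, +8·0.00416667° lat → SW at lon -39.0333°, lat -45.2167°.
Cell spans 0.00833333° lon × 0.00416667° lat.
south 45.21667° S, north 45.21250° S.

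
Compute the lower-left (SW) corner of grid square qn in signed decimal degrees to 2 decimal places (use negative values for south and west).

40.00, 140.00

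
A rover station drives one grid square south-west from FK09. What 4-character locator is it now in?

EK98

Longitude square 0; −1 → -1, wraps to 9, carry into field.
Longitude field F = 5; −1 → 4 = E.
Latitude square 9; −1 → 8.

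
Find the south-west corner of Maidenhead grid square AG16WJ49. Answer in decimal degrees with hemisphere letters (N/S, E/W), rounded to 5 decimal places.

Field A=0, G=6: +0·20° lon, +6·10° lat → SW at lon -180°, lat -30°.
Square 1, 6: +1·2° lon, +6·1° lat → SW at lon -178°, lat -24°.
Subsquare w=22, j=9: +22·0.0833333° lon, +9·0.0416667° lat → SW at lon -176.167°, lat -23.625°.
Extended square 4, 9: +4·0.00833333° lon, +9·0.00416667° lat → SW at lon -176.133°, lat -23.5875°.
latitude 23.58750° S, longitude 176.13333° W.

23.58750° S, 176.13333° W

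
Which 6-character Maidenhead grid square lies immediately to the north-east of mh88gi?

MH88hj

Longitude subsquare g = 6; +1 → 7 = h.
Latitude subsquare i = 8; +1 → 9 = j.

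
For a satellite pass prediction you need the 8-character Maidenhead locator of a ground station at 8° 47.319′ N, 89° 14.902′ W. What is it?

EJ58js09

Offset from 180°W / 90°S: lon 90.75163°, lat 98.78865°.
Field: lon ⌊90.75163/20⌋ = 4 → E; lat ⌊98.78865/10⌋ = 9 → J.
Square: lon ⌊10.75163/2⌋ = 5; lat ⌊8.78865/1⌋ = 8.
Subsquare: lon ⌊0.75163/0.0833333⌋ = 9 → j; lat ⌊0.78865/0.0416667⌋ = 18 → s.
Extended square: lon ⌊0.00163/0.00833333⌋ = 0; lat ⌊0.03865/0.00416667⌋ = 9.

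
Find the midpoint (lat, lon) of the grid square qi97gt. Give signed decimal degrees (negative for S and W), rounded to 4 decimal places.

Field Q=16, I=8: +16·20° lon, +8·10° lat → SW at lon 140°, lat -10°.
Square 9, 7: +9·2° lon, +7·1° lat → SW at lon 158°, lat -3°.
Subsquare g=6, t=19: +6·0.0833333° lon, +19·0.0416667° lat → SW at lon 158.5°, lat -2.20833°.
Cell spans 0.0833333° lon × 0.0416667° lat. Centre is SW corner plus half of each.
latitude -2.1875, longitude 158.5417.

-2.1875, 158.5417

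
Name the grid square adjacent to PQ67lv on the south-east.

Longitude subsquare l = 11; +1 → 12 = m.
Latitude subsquare v = 21; −1 → 20 = u.

PQ67mu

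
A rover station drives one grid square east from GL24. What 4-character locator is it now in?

GL34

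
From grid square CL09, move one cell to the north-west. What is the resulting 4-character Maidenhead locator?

Longitude square 0; −1 → -1, wraps to 9, carry into field.
Longitude field C = 2; −1 → 1 = B.
Latitude square 9; +1 → 10, wraps to 0, carry into field.
Latitude field L = 11; +1 → 12 = M.

BM90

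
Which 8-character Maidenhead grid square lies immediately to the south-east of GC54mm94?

Longitude extended square 9; +1 → 10, wraps to 0, carry into subsquare.
Longitude subsquare m = 12; +1 → 13 = n.
Latitude extended square 4; −1 → 3.

GC54nm03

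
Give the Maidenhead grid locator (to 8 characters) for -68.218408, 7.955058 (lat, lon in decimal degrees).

JC31xs47

Offset from 180°W / 90°S: lon 187.95506°, lat 21.78159°.
Field: 187.95506/20 → 9 → J, 21.78159/10 → 2 → C; chars JC.
Square: 7.95506/2 → 3, 1.78159/1 → 1; chars 31.
Subsquare: 1.95506/0.0833333 → 23 → x, 0.78159/0.0416667 → 18 → s; chars xs.
Extended square: 0.03839/0.00833333 → 4, 0.03159/0.00416667 → 7; chars 47.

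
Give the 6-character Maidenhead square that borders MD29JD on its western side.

MD29id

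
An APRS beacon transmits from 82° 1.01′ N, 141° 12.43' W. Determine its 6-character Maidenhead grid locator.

BR92ja

Shift to the Maidenhead origin (180°W, 90°S): lon 38.7928, lat 172.0168.
Field: 38.7928/20 → 1 → B, 172.0168/10 → 17 → R; chars BR.
Square: 18.7928/2 → 9, 2.0168/1 → 2; chars 92.
Subsquare: 0.7928/0.0833333 → 9 → j, 0.0168/0.0416667 → 0 → a; chars ja.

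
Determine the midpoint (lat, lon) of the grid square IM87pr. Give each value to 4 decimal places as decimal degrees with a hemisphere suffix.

Field I=8, M=12: +8·20° lon, +12·10° lat → SW at lon -20°, lat 30°.
Square 8, 7: +8·2° lon, +7·1° lat → SW at lon -4°, lat 37°.
Subsquare p=15, r=17: +15·0.0833333° lon, +17·0.0416667° lat → SW at lon -2.75°, lat 37.7083°.
Cell spans 0.0833333° lon × 0.0416667° lat. Centre is SW corner plus half of each.
latitude 37.7292° N, longitude 2.7083° W.

37.7292° N, 2.7083° W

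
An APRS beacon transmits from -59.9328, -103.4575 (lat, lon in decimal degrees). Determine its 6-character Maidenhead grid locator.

DD80gb

Offset from 180°W / 90°S: lon 76.5425°, lat 30.0672°.
Field: 76.5425/20 → 3 → D, 30.0672/10 → 3 → D; chars DD.
Square: 16.5425/2 → 8, 0.0672/1 → 0; chars 80.
Subsquare: 0.5425/0.0833333 → 6 → g, 0.0672/0.0416667 → 1 → b; chars gb.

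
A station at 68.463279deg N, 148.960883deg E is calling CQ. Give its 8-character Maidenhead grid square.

QP48ll51

Add 180° to longitude and 90° to latitude: 328.96088, 158.46328.
Field: 328.96088/20 → 16 → Q, 158.46328/10 → 15 → P; chars QP.
Square: 8.96088/2 → 4, 8.46328/1 → 8; chars 48.
Subsquare: 0.96088/0.0833333 → 11 → l, 0.46328/0.0416667 → 11 → l; chars ll.
Extended square: 0.04422/0.00833333 → 5, 0.00495/0.00416667 → 1; chars 51.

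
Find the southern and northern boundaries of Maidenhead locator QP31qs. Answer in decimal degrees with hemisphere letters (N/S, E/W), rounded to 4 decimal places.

Field Q=16, P=15: +16·20° lon, +15·10° lat → SW at lon 140°, lat 60°.
Square 3, 1: +3·2° lon, +1·1° lat → SW at lon 146°, lat 61°.
Subsquare q=16, s=18: +16·0.0833333° lon, +18·0.0416667° lat → SW at lon 147.333°, lat 61.75°.
Cell spans 0.0833333° lon × 0.0416667° lat.
south 61.7500° N, north 61.7917° N.

61.7500° N, 61.7917° N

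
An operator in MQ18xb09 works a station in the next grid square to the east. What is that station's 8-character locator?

MQ18xb19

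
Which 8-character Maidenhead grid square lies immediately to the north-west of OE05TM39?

Longitude extended square 3; −1 → 2.
Latitude extended square 9; +1 → 10, wraps to 0, carry into subsquare.
Latitude subsquare m = 12; +1 → 13 = n.

OE05tn20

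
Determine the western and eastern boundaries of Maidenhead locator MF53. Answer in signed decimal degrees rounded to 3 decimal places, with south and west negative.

Field M=12, F=5: +12·20° lon, +5·10° lat → SW at lon 60°, lat -40°.
Square 5, 3: +5·2° lon, +3·1° lat → SW at lon 70°, lat -37°.
Cell spans 2° lon × 1° lat.
west 70.000, east 72.000.

70.000, 72.000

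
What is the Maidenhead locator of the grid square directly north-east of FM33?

FM44

Longitude square 3; +1 → 4.
Latitude square 3; +1 → 4.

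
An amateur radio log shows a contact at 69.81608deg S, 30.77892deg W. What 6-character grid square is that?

HC40oe

Shift to the Maidenhead origin (180°W, 90°S): lon 149.2211, lat 20.1839.
Field: 149.2211/20 → 7 → H, 20.1839/10 → 2 → C; chars HC.
Square: 9.2211/2 → 4, 0.1839/1 → 0; chars 40.
Subsquare: 1.2211/0.0833333 → 14 → o, 0.1839/0.0416667 → 4 → e; chars oe.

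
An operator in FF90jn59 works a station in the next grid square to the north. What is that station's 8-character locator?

Latitude extended square 9; +1 → 10, wraps to 0, carry into subsquare.
Latitude subsquare n = 13; +1 → 14 = o.
The longitude characters are unchanged.

FF90jo50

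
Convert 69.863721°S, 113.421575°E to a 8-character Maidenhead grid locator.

Offset from 180°W / 90°S: lon 293.42158°, lat 20.13628°.
Field: lon ⌊293.42158/20⌋ = 14 → O; lat ⌊20.13628/10⌋ = 2 → C.
Square: lon ⌊13.42158/2⌋ = 6; lat ⌊0.13628/1⌋ = 0.
Subsquare: lon ⌊1.42158/0.0833333⌋ = 17 → r; lat ⌊0.13628/0.0416667⌋ = 3 → d.
Extended square: lon ⌊0.00491/0.00833333⌋ = 0; lat ⌊0.01128/0.00416667⌋ = 2.

OC60rd02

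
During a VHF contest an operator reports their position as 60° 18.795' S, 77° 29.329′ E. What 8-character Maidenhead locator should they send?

MC89rq84

Offset from 180°W / 90°S: lon 257.48882°, lat 29.68675°.
Field (20°×10°, letters A–R): 257.48882/20 → 12 → M, 29.68675/10 → 2 → C; chars MC.
Square (2°×1°, digits 0–9): 17.48882/2 → 8, 9.68675/1 → 9; chars 89.
Subsquare (5′×2.5′, letters a–x): 1.48882/0.0833333 → 17 → r, 0.68675/0.0416667 → 16 → q; chars rq.
Extended square (30″×15″, digits 0–9): 0.07215/0.00833333 → 8, 0.02008/0.00416667 → 4; chars 84.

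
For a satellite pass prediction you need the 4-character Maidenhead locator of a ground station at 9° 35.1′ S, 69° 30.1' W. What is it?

Add 180° to longitude and 90° to latitude: 110.50, 80.41.
Field: lon ⌊110.50/20⌋ = 5 → F; lat ⌊80.41/10⌋ = 8 → I.
Square: lon ⌊10.50/2⌋ = 5; lat ⌊0.41/1⌋ = 0.

FI50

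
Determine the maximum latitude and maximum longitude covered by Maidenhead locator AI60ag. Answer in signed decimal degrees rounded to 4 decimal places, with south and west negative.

Field A=0, I=8: +0·20° lon, +8·10° lat → SW at lon -180°, lat -10°.
Square 6, 0: +6·2° lon, +0·1° lat → SW at lon -168°, lat -10°.
Subsquare a=0, g=6: +0·0.0833333° lon, +6·0.0416667° lat → SW at lon -168°, lat -9.75°.
Cell spans 0.0833333° lon × 0.0416667° lat. NE corner is SW corner plus one full cell.
latitude -9.7083, longitude -167.9167.

-9.7083, -167.9167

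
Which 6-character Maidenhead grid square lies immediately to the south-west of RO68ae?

RO58xd

Longitude subsquare a = 0; −1 → -1, wraps to 23 = x, carry into square.
Longitude square 6; −1 → 5.
Latitude subsquare e = 4; −1 → 3 = d.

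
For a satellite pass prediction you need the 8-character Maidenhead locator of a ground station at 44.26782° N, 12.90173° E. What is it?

Shift to the Maidenhead origin (180°W, 90°S): lon 192.90173, lat 134.26782.
Field: lon ⌊192.90173/20⌋ = 9 → J; lat ⌊134.26782/10⌋ = 13 → N.
Square: lon ⌊12.90173/2⌋ = 6; lat ⌊4.26782/1⌋ = 4.
Subsquare: lon ⌊0.90173/0.0833333⌋ = 10 → k; lat ⌊0.26782/0.0416667⌋ = 6 → g.
Extended square: lon ⌊0.06840/0.00833333⌋ = 8; lat ⌊0.01782/0.00416667⌋ = 4.

JN64kg84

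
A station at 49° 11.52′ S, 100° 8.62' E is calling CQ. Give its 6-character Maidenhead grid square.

OE00bt

Shift to the Maidenhead origin (180°W, 90°S): lon 280.1437, lat 40.8080.
Field: 280.1437/20 → 14 → O, 40.8080/10 → 4 → E; chars OE.
Square: 0.1437/2 → 0, 0.8080/1 → 0; chars 00.
Subsquare: 0.1437/0.0833333 → 1 → b, 0.8080/0.0416667 → 19 → t; chars bt.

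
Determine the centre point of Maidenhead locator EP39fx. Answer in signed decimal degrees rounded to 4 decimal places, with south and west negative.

Field E=4, P=15: +4·20° lon, +15·10° lat → SW at lon -100°, lat 60°.
Square 3, 9: +3·2° lon, +9·1° lat → SW at lon -94°, lat 69°.
Subsquare f=5, x=23: +5·0.0833333° lon, +23·0.0416667° lat → SW at lon -93.5833°, lat 69.9583°.
Cell spans 0.0833333° lon × 0.0416667° lat. Centre is SW corner plus half of each.
latitude 69.9792, longitude -93.5417.

69.9792, -93.5417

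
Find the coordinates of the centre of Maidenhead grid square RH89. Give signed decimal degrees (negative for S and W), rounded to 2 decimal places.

Field R=17, H=7: +17·20° lon, +7·10° lat → SW at lon 160°, lat -20°.
Square 8, 9: +8·2° lon, +9·1° lat → SW at lon 176°, lat -11°.
Cell spans 2° lon × 1° lat. Centre is SW corner plus half of each.
latitude -10.50, longitude 177.00.

-10.50, 177.00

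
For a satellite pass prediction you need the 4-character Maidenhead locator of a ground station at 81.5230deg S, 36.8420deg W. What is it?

Shift to the Maidenhead origin (180°W, 90°S): lon 143.16, lat 8.48.
Field: lon ⌊143.16/20⌋ = 7 → H; lat ⌊8.48/10⌋ = 0 → A.
Square: lon ⌊3.16/2⌋ = 1; lat ⌊8.48/1⌋ = 8.

HA18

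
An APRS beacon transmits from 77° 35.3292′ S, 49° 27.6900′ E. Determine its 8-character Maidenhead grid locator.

LB42rj58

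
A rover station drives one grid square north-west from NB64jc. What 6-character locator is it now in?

NB64id

Longitude subsquare j = 9; −1 → 8 = i.
Latitude subsquare c = 2; +1 → 3 = d.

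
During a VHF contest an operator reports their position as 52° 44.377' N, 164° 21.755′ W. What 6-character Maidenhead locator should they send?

AO72tr

Offset from 180°W / 90°S: lon 15.6374°, lat 142.7396°.
Field: lon ⌊15.6374/20⌋ = 0 → A; lat ⌊142.7396/10⌋ = 14 → O.
Square: lon ⌊15.6374/2⌋ = 7; lat ⌊2.7396/1⌋ = 2.
Subsquare: lon ⌊1.6374/0.0833333⌋ = 19 → t; lat ⌊0.7396/0.0416667⌋ = 17 → r.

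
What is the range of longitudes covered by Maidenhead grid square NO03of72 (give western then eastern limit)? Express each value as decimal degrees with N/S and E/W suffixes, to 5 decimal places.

Field N=13, O=14: +13·20° lon, +14·10° lat → SW at lon 80°, lat 50°.
Square 0, 3: +0·2° lon, +3·1° lat → SW at lon 80°, lat 53°.
Subsquare o=14, f=5: +14·0.0833333° lon, +5·0.0416667° lat → SW at lon 81.1667°, lat 53.2083°.
Extended square 7, 2: +7·0.00833333° lon, +2·0.00416667° lat → SW at lon 81.225°, lat 53.2167°.
Cell spans 0.00833333° lon × 0.00416667° lat.
west 81.22500° E, east 81.23333° E.

81.22500° E, 81.23333° E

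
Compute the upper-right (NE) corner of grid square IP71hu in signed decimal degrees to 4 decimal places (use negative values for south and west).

61.8750, -5.3333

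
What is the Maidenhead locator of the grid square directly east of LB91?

Longitude square 9; +1 → 10, wraps to 0, carry into field.
Longitude field L = 11; +1 → 12 = M.
The latitude characters are unchanged.

MB01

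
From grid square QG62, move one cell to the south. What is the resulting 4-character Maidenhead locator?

QG61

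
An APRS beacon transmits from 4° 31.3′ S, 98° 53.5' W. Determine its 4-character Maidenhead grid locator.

Shift to the Maidenhead origin (180°W, 90°S): lon 81.11, lat 85.48.
Field: 81.11/20 → 4 → E, 85.48/10 → 8 → I; chars EI.
Square: 1.11/2 → 0, 5.48/1 → 5; chars 05.

EI05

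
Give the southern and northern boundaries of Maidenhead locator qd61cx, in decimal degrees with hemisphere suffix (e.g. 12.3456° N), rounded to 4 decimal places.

58.0417° S, 58.0000° S

Field Q=16, D=3: +16·20° lon, +3·10° lat → SW at lon 140°, lat -60°.
Square 6, 1: +6·2° lon, +1·1° lat → SW at lon 152°, lat -59°.
Subsquare c=2, x=23: +2·0.0833333° lon, +23·0.0416667° lat → SW at lon 152.167°, lat -58.0417°.
Cell spans 0.0833333° lon × 0.0416667° lat.
south 58.0417° S, north 58.0000° S.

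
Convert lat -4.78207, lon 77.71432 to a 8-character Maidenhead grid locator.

MI85uf52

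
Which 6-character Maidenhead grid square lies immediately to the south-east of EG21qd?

Longitude subsquare q = 16; +1 → 17 = r.
Latitude subsquare d = 3; −1 → 2 = c.

EG21rc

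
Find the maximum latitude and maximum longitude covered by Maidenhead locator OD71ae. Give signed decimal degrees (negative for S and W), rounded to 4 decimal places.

Field O=14, D=3: +14·20° lon, +3·10° lat → SW at lon 100°, lat -60°.
Square 7, 1: +7·2° lon, +1·1° lat → SW at lon 114°, lat -59°.
Subsquare a=0, e=4: +0·0.0833333° lon, +4·0.0416667° lat → SW at lon 114°, lat -58.8333°.
Cell spans 0.0833333° lon × 0.0416667° lat. NE corner is SW corner plus one full cell.
latitude -58.7917, longitude 114.0833.

-58.7917, 114.0833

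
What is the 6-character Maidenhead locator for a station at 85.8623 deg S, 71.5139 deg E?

MA54sd

Add 180° to longitude and 90° to latitude: 251.5139, 4.1377.
Field (20°×10°, letters A–R): lon ⌊251.5139/20⌋ = 12 → M; lat ⌊4.1377/10⌋ = 0 → A.
Square (2°×1°, digits 0–9): lon ⌊11.5139/2⌋ = 5; lat ⌊4.1377/1⌋ = 4.
Subsquare (5′×2.5′, letters a–x): lon ⌊1.5139/0.0833333⌋ = 18 → s; lat ⌊0.1377/0.0416667⌋ = 3 → d.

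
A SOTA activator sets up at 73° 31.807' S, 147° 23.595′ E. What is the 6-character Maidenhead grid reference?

Offset from 180°W / 90°S: lon 327.3932°, lat 16.4699°.
Field: lon ⌊327.3932/20⌋ = 16 → Q; lat ⌊16.4699/10⌋ = 1 → B.
Square: lon ⌊7.3932/2⌋ = 3; lat ⌊6.4699/1⌋ = 6.
Subsquare: lon ⌊1.3932/0.0833333⌋ = 16 → q; lat ⌊0.4699/0.0416667⌋ = 11 → l.

QB36ql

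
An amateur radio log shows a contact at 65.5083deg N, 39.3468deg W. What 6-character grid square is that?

HP05hm

Offset from 180°W / 90°S: lon 140.6532°, lat 155.5083°.
Field: 140.6532/20 → 7 → H, 155.5083/10 → 15 → P; chars HP.
Square: 0.6532/2 → 0, 5.5083/1 → 5; chars 05.
Subsquare: 0.6532/0.0833333 → 7 → h, 0.5083/0.0416667 → 12 → m; chars hm.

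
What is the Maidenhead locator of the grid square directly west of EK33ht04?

EK33gt94

Longitude extended square 0; −1 → -1, wraps to 9, carry into subsquare.
Longitude subsquare h = 7; −1 → 6 = g.
The latitude characters are unchanged.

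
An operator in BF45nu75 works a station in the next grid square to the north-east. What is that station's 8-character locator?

BF45nu86

Longitude extended square 7; +1 → 8.
Latitude extended square 5; +1 → 6.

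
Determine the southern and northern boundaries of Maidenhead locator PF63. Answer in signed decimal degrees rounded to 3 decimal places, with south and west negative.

-37.000, -36.000

Field P=15, F=5: +15·20° lon, +5·10° lat → SW at lon 120°, lat -40°.
Square 6, 3: +6·2° lon, +3·1° lat → SW at lon 132°, lat -37°.
Cell spans 2° lon × 1° lat.
south -37.000, north -36.000.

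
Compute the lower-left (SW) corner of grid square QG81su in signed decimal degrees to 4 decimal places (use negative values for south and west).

Field Q=16, G=6: +16·20° lon, +6·10° lat → SW at lon 140°, lat -30°.
Square 8, 1: +8·2° lon, +1·1° lat → SW at lon 156°, lat -29°.
Subsquare s=18, u=20: +18·0.0833333° lon, +20·0.0416667° lat → SW at lon 157.5°, lat -28.1667°.
latitude -28.1667, longitude 157.5000.

-28.1667, 157.5000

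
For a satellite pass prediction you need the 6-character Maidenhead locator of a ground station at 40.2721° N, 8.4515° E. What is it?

JN40fg

Add 180° to longitude and 90° to latitude: 188.4515, 130.2721.
Field (20°×10°, letters A–R): 188.4515/20 → 9 → J, 130.2721/10 → 13 → N; chars JN.
Square (2°×1°, digits 0–9): 8.4515/2 → 4, 0.2721/1 → 0; chars 40.
Subsquare (5′×2.5′, letters a–x): 0.4515/0.0833333 → 5 → f, 0.2721/0.0416667 → 6 → g; chars fg.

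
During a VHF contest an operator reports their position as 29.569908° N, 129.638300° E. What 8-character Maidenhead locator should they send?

PL49tn66

Add 180° to longitude and 90° to latitude: 309.63830, 119.56991.
Field: lon ⌊309.63830/20⌋ = 15 → P; lat ⌊119.56991/10⌋ = 11 → L.
Square: lon ⌊9.63830/2⌋ = 4; lat ⌊9.56991/1⌋ = 9.
Subsquare: lon ⌊1.63830/0.0833333⌋ = 19 → t; lat ⌊0.56991/0.0416667⌋ = 13 → n.
Extended square: lon ⌊0.05497/0.00833333⌋ = 6; lat ⌊0.02824/0.00416667⌋ = 6.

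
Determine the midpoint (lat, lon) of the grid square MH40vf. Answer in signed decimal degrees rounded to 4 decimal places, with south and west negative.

Field M=12, H=7: +12·20° lon, +7·10° lat → SW at lon 60°, lat -20°.
Square 4, 0: +4·2° lon, +0·1° lat → SW at lon 68°, lat -20°.
Subsquare v=21, f=5: +21·0.0833333° lon, +5·0.0416667° lat → SW at lon 69.75°, lat -19.7917°.
Cell spans 0.0833333° lon × 0.0416667° lat. Centre is SW corner plus half of each.
latitude -19.7708, longitude 69.7917.

-19.7708, 69.7917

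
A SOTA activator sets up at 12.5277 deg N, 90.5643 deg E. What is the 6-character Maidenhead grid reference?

NK52gm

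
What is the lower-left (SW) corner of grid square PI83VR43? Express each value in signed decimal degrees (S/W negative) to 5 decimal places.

Field P=15, I=8: +15·20° lon, +8·10° lat → SW at lon 120°, lat -10°.
Square 8, 3: +8·2° lon, +3·1° lat → SW at lon 136°, lat -7°.
Subsquare v=21, r=17: +21·0.0833333° lon, +17·0.0416667° lat → SW at lon 137.75°, lat -6.29167°.
Extended square 4, 3: +4·0.00833333° lon, +3·0.00416667° lat → SW at lon 137.783°, lat -6.27917°.
latitude -6.27917, longitude 137.78333.

-6.27917, 137.78333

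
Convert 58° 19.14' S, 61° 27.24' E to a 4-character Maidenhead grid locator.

MD01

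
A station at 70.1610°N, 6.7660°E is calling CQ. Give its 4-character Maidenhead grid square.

JQ30

Add 180° to longitude and 90° to latitude: 186.77, 160.16.
Field: 186.77/20 → 9 → J, 160.16/10 → 16 → Q; chars JQ.
Square: 6.77/2 → 3, 0.16/1 → 0; chars 30.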